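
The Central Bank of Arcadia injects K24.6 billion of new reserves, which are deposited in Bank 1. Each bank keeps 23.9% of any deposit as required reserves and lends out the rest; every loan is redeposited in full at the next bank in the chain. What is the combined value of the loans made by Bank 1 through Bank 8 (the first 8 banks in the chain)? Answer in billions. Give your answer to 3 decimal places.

K69.518 billion

Bank i lends (1 − rr)^i of the original deposit: Bank 1 lends 24.6·0.7610 = 18.7206, Bank 2 lends 24.6·0.7610² ≈ 14.2464, and so on.
Summing a geometric series: total = 24.6·[0.7610·(1 − 0.7610^8) / (1 − 0.7610)] ≈ 69.5184 billion.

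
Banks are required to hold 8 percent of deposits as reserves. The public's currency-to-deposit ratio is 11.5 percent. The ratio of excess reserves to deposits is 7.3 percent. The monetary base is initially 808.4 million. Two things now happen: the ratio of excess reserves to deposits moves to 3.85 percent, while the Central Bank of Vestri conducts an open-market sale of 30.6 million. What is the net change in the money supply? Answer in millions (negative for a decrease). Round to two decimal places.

350.81 million

Before: m₁ = (1 + 0.115) / (0.08 + 0.073 + 0.115) ≈ 4.160448, MB₁ = 808.4, so M₁ = 4.160448 × 808.4 ≈ 3363.3062 million.
After: m₂ = (1 + 0.115) / (0.08 + 0.0385 + 0.115) ≈ 4.775161, MB₂ = 808.4 − 30.6 = 777.8, so M₂ = 4.775161 × 777.8 ≈ 3714.1202 million.
ΔM = M₂ − M₁ = 3714.1202 − 3363.3062 = 350.814 million.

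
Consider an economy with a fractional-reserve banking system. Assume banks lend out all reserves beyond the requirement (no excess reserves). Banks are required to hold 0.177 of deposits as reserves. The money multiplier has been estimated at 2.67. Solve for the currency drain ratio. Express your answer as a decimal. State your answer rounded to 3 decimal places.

0.316

Using m = 2.67. From m = (1 + c)/(c + rr + e), rearranging gives 1 + c = m·(c + rr + e), so c·(1 − m) = m·(rr + e) − 1.
Hence c = [m·(rr + e) − 1]/(1 − m) = [2.67 × (0.177 + 0) − 1] / (1 − 2.67) ≈ 0.315814.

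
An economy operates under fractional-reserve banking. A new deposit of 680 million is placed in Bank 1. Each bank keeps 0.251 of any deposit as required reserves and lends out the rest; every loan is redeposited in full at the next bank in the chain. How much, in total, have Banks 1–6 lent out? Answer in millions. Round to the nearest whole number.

Bank i lends (1 − rr)^i of the original deposit: Bank 1 lends 680·0.7490 = 509.3200, Bank 2 lends 680·0.7490² ≈ 381.4807, and so on.
Summing a geometric series: total = 680·[0.7490·(1 − 0.7490^6) / (1 − 0.7490)] ≈ 1670.8954 million.

1671 million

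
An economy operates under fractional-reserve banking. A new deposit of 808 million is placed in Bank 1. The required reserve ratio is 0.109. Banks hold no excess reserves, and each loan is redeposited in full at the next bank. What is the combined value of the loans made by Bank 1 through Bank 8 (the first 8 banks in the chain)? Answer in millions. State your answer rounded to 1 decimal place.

3981.3 million

Bank i lends (1 − rr)^i of the original deposit: Bank 1 lends 808·0.8910 = 719.9280, Bank 2 lends 808·0.8910² ≈ 641.4558, and so on.
Summing a geometric series: total = 808·[0.8910·(1 − 0.8910^8) / (1 − 0.8910)] ≈ 3981.3251 million.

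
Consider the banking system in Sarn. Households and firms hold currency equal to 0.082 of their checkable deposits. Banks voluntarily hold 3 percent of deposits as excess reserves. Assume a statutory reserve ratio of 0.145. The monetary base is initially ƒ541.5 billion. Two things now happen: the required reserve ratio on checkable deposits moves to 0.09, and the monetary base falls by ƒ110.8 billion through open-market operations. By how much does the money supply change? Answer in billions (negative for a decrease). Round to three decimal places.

Before: m₁ = (1 + 0.082) / (0.145 + 0.03 + 0.082) ≈ 4.2101167, MB₁ = 541.5, so M₁ = 4.2101167 × 541.5 ≈ 2279.7782 billion.
After: m₂ = (1 + 0.082) / (0.09 + 0.03 + 0.082) ≈ 5.3564356, MB₂ = 541.5 − 110.8 = 430.7, so M₂ = 5.3564356 × 430.7 ≈ 2307.0168 billion.
ΔM = M₂ − M₁ = 2307.0168 − 2279.7782 = 27.2386 billion.

ƒ27.239 billion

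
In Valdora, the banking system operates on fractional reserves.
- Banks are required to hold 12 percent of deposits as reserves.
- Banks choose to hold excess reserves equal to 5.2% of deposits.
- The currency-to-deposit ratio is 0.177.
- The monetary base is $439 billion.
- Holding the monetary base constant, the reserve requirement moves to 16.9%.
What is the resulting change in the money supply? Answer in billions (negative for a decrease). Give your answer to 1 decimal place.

-182.3 billion

Initially m₁ = (1 + 0.177) / (0.12 + 0.052 + 0.177) ≈ 3.37249, so M₁ = 3.37249 × 439 ≈ 1480.5231 billion.
After the change m₂ = (1 + 0.177) / (0.169 + 0.052 + 0.177) ≈ 2.95729, so M₂ = 2.95729 × 439 ≈ 1298.2503 billion.
ΔM = M₂ − M₁ = 1298.2503 − 1480.5231 = -182.2728 billion.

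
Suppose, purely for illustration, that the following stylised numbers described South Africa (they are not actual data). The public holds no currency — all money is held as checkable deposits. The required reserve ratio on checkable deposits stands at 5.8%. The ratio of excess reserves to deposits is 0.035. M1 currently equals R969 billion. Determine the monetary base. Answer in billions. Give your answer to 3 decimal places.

R90.117 billion

The money multiplier is m = 1 / (rr + e) = 1 / (0.058 + 0.035) ≈ 10.7526882.
MB = M / m = 969 / 10.7526882 ≈ 90.117 billion.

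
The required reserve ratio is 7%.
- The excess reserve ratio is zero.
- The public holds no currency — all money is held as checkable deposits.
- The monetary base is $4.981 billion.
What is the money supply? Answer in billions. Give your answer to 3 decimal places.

With no currency drain or excess reserves, the money multiplier is m = 1/rr = 1/0.07 ≈ 14.28571.
Money supply M = m × MB = 14.28571 × 4.981 ≈ 71.1571 billion.

$71.157 billion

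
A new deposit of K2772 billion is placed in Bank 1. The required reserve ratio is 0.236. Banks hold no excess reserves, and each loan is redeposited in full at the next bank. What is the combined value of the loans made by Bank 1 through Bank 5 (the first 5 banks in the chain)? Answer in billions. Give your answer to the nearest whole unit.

Bank i lends (1 − rr)^i of the original deposit: Bank 1 lends 2772·0.7640 = 2117.8080, Bank 2 lends 2772·0.7640² ≈ 1618.0053, and so on.
Summing a geometric series: total = 2772·[0.7640·(1 − 0.7640^5) / (1 − 0.7640)] ≈ 6637.9319 billion.

K6638 billion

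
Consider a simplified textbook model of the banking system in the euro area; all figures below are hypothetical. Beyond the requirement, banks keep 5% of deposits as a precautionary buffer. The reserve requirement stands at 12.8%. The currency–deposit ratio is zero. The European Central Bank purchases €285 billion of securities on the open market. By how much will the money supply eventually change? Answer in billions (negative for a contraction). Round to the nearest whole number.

The money multiplier is m = 1 / (rr + e) = 1 / (0.128 + 0.05) ≈ 5.6180.
The purchase adds 285 billion of base, so ΔM = m × ΔMB = 5.6180 × (+285) = 1601.13 billion.

€1601 billion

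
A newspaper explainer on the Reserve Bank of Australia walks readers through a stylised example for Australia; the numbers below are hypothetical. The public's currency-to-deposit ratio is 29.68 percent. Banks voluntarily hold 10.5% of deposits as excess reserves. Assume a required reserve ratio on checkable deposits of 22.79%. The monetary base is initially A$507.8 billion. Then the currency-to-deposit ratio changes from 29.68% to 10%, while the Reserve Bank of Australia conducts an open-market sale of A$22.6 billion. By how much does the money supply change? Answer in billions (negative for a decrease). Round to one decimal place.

A$187.1 billion

Before: m₁ = (1 + 0.2968) / (0.2279 + 0.105 + 0.2968) ≈ 2.05939, MB₁ = 507.8, so M₁ = 2.05939 × 507.8 ≈ 1045.7582 billion.
After: m₂ = (1 + 0.1) / (0.2279 + 0.105 + 0.1) ≈ 2.54100, MB₂ = 507.8 − 22.6 = 485.2, so M₂ = 2.54100 × 485.2 = 1232.8932 billion.
ΔM = M₂ − M₁ = 1232.8932 − 1045.7582 = 187.135 billion.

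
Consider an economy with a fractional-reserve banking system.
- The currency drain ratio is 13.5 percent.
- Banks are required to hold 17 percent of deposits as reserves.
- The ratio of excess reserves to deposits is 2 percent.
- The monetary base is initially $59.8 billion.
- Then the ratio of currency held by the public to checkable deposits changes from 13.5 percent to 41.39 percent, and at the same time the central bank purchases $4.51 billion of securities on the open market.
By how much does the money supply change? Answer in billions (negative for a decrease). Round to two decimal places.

-58.27 billion

Before: m₁ = (1 + 0.135) / (0.17 + 0.02 + 0.135) ≈ 3.49231, MB₁ = 59.8, so M₁ = 3.49231 × 59.8 ≈ 208.8401 billion.
After: m₂ = (1 + 0.4139) / (0.17 + 0.02 + 0.4139) ≈ 2.34128, MB₂ = 59.8 + 4.51 = 64.31, so M₂ = 2.34128 × 64.31 ≈ 150.5677 billion.
ΔM = M₂ − M₁ = 150.5677 − 208.8401 = -58.2724 billion.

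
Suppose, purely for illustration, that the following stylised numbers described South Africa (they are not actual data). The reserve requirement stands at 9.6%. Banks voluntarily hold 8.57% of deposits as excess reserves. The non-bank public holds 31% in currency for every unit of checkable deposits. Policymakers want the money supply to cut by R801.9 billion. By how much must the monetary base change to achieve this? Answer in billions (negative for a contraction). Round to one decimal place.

The money multiplier is m = (1 + c) / (rr + e + c) = (1 + 0.31) / (0.096 + 0.0857 + 0.31) ≈ 2.66423.
ΔMB = ΔM / m = (−801.9) / 2.66423 ≈ -300.9875 billion.

-301.0 billion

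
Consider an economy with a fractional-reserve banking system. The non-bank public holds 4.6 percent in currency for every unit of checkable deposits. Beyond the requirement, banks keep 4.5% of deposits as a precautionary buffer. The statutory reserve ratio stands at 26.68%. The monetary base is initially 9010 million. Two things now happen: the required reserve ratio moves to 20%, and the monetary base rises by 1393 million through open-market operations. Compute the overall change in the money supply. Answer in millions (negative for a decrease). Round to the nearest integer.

11054 million

Before: m₁ = (1 + 0.046) / (0.2668 + 0.045 + 0.046) ≈ 2.923421, MB₁ = 9010, so M₁ = 2.923421 × 9010 ≈ 26340.0232 million.
After: m₂ = (1 + 0.046) / (0.2 + 0.045 + 0.046) ≈ 3.594502, MB₂ = 9010 + 1393 = 10403, so M₂ = 3.594502 × 10403 ≈ 37393.6043 million.
ΔM = M₂ − M₁ = 37393.6043 − 26340.0232 = 11053.5811 million.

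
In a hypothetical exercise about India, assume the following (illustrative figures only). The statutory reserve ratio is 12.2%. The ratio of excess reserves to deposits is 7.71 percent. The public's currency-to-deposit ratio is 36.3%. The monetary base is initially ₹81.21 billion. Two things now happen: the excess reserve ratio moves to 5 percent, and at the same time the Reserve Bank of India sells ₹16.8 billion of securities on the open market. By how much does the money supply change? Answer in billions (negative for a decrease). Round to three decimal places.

-32.826 billion

Before: m₁ = (1 + 0.363) / (0.122 + 0.0771 + 0.363) ≈ 2.424835, MB₁ = 81.21, so M₁ = 2.424835 × 81.21 ≈ 196.9209 billion.
After: m₂ = (1 + 0.363) / (0.122 + 0.05 + 0.363) ≈ 2.547664, MB₂ = 81.21 − 16.8 = 64.41, so M₂ = 2.547664 × 64.41 ≈ 164.095 billion.
ΔM = M₂ − M₁ = 164.095 − 196.9209 = -32.8259 billion.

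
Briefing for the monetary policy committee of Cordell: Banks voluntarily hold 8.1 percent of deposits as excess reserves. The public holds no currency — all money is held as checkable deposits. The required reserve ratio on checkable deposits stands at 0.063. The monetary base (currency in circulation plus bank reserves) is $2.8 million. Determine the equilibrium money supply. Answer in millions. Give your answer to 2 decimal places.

The money multiplier is m = 1 / (rr + e) = 1 / (0.063 + 0.081) ≈ 6.9444.
So M = m × MB = 6.9444 × 2.8 ≈ 19.4443 million.

$19.44 million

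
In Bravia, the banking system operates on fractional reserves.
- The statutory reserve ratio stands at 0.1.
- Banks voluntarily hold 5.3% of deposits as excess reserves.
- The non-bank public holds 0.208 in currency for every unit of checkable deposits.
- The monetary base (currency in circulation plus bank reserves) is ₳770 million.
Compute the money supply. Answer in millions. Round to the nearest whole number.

₳2577 million

The money multiplier is m = (1 + c) / (rr + e + c) = (1 + 0.208) / (0.1 + 0.053 + 0.208) ≈ 3.3463.
So M = m × MB = 3.3463 × 770 = 2576.651 million.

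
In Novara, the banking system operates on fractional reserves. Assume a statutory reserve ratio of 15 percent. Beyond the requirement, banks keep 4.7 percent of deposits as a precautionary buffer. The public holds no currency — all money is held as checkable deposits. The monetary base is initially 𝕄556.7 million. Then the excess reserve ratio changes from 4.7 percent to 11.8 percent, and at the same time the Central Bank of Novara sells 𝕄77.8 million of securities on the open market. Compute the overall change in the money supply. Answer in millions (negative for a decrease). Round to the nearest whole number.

Before: m₁ = 1 / (0.15 + 0.047) ≈ 5.0761, MB₁ = 556.7, so M₁ = 5.0761 × 556.7 ≈ 2825.8649 million.
After: m₂ = 1 / (0.15 + 0.118) ≈ 3.7313, MB₂ = 556.7 − 77.8 = 478.9, so M₂ = 3.7313 × 478.9 ≈ 1786.9196 million.
ΔM = M₂ − M₁ = 1786.9196 − 2825.8649 = -1038.9453 million.

-1039 million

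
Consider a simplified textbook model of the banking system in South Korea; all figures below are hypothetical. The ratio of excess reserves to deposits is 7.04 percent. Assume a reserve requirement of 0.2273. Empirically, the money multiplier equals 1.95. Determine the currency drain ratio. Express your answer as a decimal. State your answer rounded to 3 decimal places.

0.442

Using m = 1.95. From m = (1 + c)/(c + rr + e), rearranging gives 1 + c = m·(c + rr + e), so c·(1 − m) = m·(rr + e) − 1.
Hence c = [m·(rr + e) − 1]/(1 − m) = [1.95 × (0.2273 + 0.0704) − 1] / (1 − 1.95) ≈ 0.441563.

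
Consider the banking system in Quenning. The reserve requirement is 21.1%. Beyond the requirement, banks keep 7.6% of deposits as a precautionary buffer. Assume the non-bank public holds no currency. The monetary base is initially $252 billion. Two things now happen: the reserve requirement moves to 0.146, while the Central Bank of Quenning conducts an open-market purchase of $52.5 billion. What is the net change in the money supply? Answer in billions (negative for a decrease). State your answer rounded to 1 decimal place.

Before: m₁ = 1 / (0.211 + 0.076) ≈ 3.48432, MB₁ = 252, so M₁ = 3.48432 × 252 ≈ 878.0486 billion.
After: m₂ = 1 / (0.146 + 0.076) ≈ 4.50450, MB₂ = 252 + 52.5 = 304.5, so M₂ = 4.50450 × 304.5 ≈ 1371.6202 billion.
ΔM = M₂ − M₁ = 1371.6202 − 878.0486 = 493.5716 billion.

$493.6 billion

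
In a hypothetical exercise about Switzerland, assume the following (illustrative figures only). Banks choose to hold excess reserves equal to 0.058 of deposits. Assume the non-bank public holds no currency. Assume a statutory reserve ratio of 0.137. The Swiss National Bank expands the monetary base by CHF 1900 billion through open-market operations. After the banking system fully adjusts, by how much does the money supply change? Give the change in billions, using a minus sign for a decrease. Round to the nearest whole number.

The money multiplier is m = 1 / (rr + e) = 1 / (0.137 + 0.058) ≈ 5.12821.
The purchase adds 1900 billion of base, so ΔM = m × ΔMB = 5.12821 × (+1900) = 9743.599 billion.

CHF 9744 billion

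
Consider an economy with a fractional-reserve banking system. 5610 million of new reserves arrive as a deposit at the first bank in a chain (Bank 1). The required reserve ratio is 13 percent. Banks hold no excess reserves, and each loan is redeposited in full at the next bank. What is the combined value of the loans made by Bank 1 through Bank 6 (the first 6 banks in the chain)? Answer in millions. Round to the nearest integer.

21264 million

Bank i lends (1 − rr)^i of the original deposit: Bank 1 lends 5610·0.8700 = 4880.7000, Bank 2 lends 5610·0.8700² = 4246.2090, and so on.
Summing a geometric series: total = 5610·[0.8700·(1 − 0.8700^6) / (1 − 0.8700)] ≈ 21263.8508 million.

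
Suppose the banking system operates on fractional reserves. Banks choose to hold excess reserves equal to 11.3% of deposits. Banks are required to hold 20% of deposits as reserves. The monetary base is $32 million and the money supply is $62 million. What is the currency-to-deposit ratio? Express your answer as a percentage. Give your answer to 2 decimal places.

41.98%

Using m = M/MB = 62/32 = 1.937500. From m = (1 + c)/(c + rr + e), rearranging gives 1 + c = m·(c + rr + e), so c·(1 − m) = m·(rr + e) − 1.
Hence c = [m·(rr + e) − 1]/(1 − m) = [1.937500 × (0.2 + 0.113) − 1] / (1 − 1.937500) = 0.419800.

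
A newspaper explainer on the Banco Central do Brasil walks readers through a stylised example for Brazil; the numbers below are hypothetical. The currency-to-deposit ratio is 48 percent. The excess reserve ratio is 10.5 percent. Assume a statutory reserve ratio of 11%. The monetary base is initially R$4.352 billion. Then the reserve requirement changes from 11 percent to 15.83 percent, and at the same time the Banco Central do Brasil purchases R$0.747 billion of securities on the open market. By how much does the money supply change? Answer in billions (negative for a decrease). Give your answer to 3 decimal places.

R$0.885 billion

Before: m₁ = (1 + 0.48) / (0.11 + 0.105 + 0.48) ≈ 2.12950, MB₁ = 4.352, so M₁ = 2.12950 × 4.352 ≈ 9.2676 billion.
After: m₂ = (1 + 0.48) / (0.1583 + 0.105 + 0.48) ≈ 1.99112, MB₂ = 4.352 + 0.747 = 5.099, so M₂ = 1.99112 × 5.099 ≈ 10.1527 billion.
ΔM = M₂ − M₁ = 10.1527 − 9.2676 = 0.8851 billion.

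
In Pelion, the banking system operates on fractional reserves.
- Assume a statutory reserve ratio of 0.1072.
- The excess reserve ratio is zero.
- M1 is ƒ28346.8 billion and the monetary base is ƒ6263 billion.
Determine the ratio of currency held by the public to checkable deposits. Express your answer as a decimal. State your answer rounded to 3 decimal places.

0.146

Using m = M/MB = 28346.8/6263 ≈ 4.526074. From m = (1 + c)/(c + rr + e), rearranging gives 1 + c = m·(c + rr + e), so c·(1 − m) = m·(rr + e) − 1.
Hence c = [m·(rr + e) − 1]/(1 − m) = [4.526074 × (0.1072 + 0) − 1] / (1 − 4.526074) ≈ 0.145999.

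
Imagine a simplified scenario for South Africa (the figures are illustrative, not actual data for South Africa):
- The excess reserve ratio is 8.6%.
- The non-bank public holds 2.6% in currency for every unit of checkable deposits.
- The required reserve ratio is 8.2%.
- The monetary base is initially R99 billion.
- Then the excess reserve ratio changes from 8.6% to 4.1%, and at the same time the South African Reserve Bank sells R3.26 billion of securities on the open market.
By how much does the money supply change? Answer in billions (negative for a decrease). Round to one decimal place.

Before: m₁ = (1 + 0.026) / (0.082 + 0.086 + 0.026) ≈ 5.2887, MB₁ = 99, so M₁ = 5.2887 × 99 = 523.5813 billion.
After: m₂ = (1 + 0.026) / (0.082 + 0.041 + 0.026) ≈ 6.8859, MB₂ = 99 − 3.26 = 95.74, so M₂ = 6.8859 × 95.74 ≈ 659.2561 billion.
ΔM = M₂ − M₁ = 659.2561 − 523.5813 = 135.6748 billion.

R135.7 billion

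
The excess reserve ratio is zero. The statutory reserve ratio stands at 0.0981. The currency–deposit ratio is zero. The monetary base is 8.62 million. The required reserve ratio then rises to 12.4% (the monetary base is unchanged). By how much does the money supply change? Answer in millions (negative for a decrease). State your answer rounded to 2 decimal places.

-18.35 million

Initially m₁ = 1 / (0.0981) ≈ 10.1937, so M₁ = 10.1937 × 8.62 ≈ 87.8697 million.
After the change m₂ = 1 / (0.124) ≈ 8.0645, so M₂ = 8.0645 × 8.62 ≈ 69.516 million.
ΔM = M₂ − M₁ = 69.516 − 87.8697 = -18.3537 million.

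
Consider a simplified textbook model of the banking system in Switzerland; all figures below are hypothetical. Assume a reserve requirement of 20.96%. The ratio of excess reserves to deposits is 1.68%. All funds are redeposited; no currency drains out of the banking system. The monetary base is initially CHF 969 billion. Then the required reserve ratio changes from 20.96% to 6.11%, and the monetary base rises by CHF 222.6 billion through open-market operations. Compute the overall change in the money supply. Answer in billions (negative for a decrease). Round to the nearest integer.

Before: m₁ = 1 / (0.2096 + 0.0168) ≈ 4.41696, MB₁ = 969, so M₁ = 4.41696 × 969 ≈ 4280.0342 billion.
After: m₂ = 1 / (0.0611 + 0.0168) ≈ 12.83697, MB₂ = 969 + 222.6 = 1191.6, so M₂ = 12.83697 × 1191.6 ≈ 15296.5335 billion.
ΔM = M₂ − M₁ = 15296.5335 − 4280.0342 = 11016.4993 billion.

CHF 11016 billion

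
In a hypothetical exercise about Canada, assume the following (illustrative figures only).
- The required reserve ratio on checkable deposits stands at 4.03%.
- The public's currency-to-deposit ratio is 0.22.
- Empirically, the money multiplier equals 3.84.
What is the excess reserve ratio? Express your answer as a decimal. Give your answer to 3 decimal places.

Using m = 3.84. Since m = (1 + c)/(c + rr + e), the denominator satisfies c + rr + e = (1 + c)/m = (1 + 0.22) / 3.84 ≈ 0.317708.
With c = 0.22 and rr = 0.0403, the excess reserve ratio is 0.317708 − 0.22 − 0.0403 = 0.057408.

0.057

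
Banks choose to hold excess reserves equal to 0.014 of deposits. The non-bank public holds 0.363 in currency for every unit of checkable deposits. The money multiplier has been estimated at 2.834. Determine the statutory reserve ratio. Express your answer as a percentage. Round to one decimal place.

Using m = 2.834. Since m = (1 + c)/(c + rr + e), the denominator satisfies c + rr + e = (1 + c)/m = (1 + 0.363) / 2.834 ≈ 0.480946.
With c = 0.363 and e = 0.014, the statutory reserve ratio is 0.480946 − 0.363 − 0.014 = 0.103946.

10.4%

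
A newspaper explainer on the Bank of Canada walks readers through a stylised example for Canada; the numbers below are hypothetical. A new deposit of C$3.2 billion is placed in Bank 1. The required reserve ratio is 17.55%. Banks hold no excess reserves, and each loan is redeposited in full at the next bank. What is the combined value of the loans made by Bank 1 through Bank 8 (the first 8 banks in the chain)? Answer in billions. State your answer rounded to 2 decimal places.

Bank i lends (1 − rr)^i of the original deposit: Bank 1 lends 3.2·0.8245 = 2.6384, Bank 2 lends 3.2·0.8245² ≈ 2.1754, and so on.
Summing a geometric series: total = 3.2·[0.8245·(1 − 0.8245^8) / (1 − 0.8245)] ≈ 11.8230 billion.

C$11.82 billion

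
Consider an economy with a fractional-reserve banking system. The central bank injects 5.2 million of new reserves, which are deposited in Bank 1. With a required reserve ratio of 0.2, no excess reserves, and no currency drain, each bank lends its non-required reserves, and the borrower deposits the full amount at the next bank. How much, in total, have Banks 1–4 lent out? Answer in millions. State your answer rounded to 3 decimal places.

12.280 million

Bank i lends (1 − rr)^i of the original deposit: Bank 1 lends 5.2·0.8000 = 4.1600, Bank 2 lends 5.2·0.8000² = 3.3280, and so on.
Summing a geometric series: total = 5.2·[0.8000·(1 − 0.8000^4) / (1 − 0.8000)] ≈ 12.2803 million.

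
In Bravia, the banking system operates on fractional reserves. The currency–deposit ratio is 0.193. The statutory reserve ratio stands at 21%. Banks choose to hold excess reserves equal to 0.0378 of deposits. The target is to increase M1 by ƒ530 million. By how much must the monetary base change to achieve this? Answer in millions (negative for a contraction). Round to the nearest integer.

ƒ196 million

The money multiplier is m = (1 + c) / (rr + e + c) = (1 + 0.193) / (0.21 + 0.0378 + 0.193) ≈ 2.7064.
ΔMB = ΔM / m = (+530) / 2.7064 ≈ 195.8321 million.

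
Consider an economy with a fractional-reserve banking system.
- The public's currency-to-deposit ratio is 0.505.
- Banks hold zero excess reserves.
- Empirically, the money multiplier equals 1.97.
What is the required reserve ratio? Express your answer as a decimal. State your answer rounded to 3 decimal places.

Using m = 1.97. Since m = (1 + c)/(c + rr + e), the denominator satisfies c + rr + e = (1 + c)/m = (1 + 0.505) / 1.97 ≈ 0.763959.
With c = 0.505 and e = 0, the required reserve ratio is 0.763959 − 0.505 − 0 = 0.258959.

0.259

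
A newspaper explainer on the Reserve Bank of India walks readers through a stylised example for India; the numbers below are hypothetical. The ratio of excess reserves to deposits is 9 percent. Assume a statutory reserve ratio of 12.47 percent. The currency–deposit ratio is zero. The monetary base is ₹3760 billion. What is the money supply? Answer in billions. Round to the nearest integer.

The money multiplier is m = 1 / (rr + e) = 1 / (0.1247 + 0.09) ≈ 4.65766.
So M = m × MB = 4.65766 × 3760 = 17512.8016 billion.

₹17513 billion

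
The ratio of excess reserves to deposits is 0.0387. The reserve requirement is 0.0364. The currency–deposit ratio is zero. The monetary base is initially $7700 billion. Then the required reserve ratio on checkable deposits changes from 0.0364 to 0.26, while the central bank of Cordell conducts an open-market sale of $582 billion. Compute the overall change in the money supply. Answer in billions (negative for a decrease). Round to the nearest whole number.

-78700 billion

Before: m₁ = 1 / (0.0364 + 0.0387) ≈ 13.31558, MB₁ = 7700, so M₁ = 13.31558 × 7700 = 102529.966 billion.
After: m₂ = 1 / (0.26 + 0.0387) ≈ 3.34784, MB₂ = 7700 − 582 = 7118, so M₂ = 3.34784 × 7118 ≈ 23829.9251 billion.
ΔM = M₂ − M₁ = 23829.9251 − 102529.966 = -78700.0409 billion.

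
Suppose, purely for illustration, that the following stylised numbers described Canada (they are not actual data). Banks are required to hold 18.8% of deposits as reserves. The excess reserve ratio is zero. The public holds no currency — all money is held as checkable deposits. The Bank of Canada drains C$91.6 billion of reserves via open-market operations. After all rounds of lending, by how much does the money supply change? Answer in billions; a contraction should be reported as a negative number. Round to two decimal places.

The simple money multiplier is m = 1/rr = 1/0.188 ≈ 5.31915.
An open-market sale reduces the monetary base by 91.6 billion, so ΔM = m × ΔMB = 5.31915 × (−91.6) ≈ -487.2341 billion.

-487.23 billion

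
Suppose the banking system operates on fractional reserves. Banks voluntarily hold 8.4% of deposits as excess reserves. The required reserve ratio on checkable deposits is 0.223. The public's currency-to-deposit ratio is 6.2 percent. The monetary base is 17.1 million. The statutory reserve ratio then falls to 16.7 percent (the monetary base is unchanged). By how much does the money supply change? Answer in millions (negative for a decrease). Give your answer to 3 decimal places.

8.805 million

Initially m₁ = (1 + 0.062) / (0.223 + 0.084 + 0.062) ≈ 2.878049, so M₁ = 2.878049 × 17.1 ≈ 49.2146 million.
After the change m₂ = (1 + 0.062) / (0.167 + 0.084 + 0.062) ≈ 3.392971, so M₂ = 3.392971 × 17.1 ≈ 58.0198 million.
ΔM = M₂ − M₁ = 58.0198 − 49.2146 = 8.8052 million.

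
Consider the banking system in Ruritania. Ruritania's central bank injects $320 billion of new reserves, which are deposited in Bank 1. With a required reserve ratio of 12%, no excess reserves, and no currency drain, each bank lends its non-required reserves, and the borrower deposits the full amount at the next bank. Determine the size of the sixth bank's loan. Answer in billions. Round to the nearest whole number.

$149 billion

Each bank lends a fraction (1 − rr) = 0.8800 of the deposit it receives, so Bank 6 receives 320·0.8800^5 and lends 320·0.8800^6 ≈ 148.6093 billion.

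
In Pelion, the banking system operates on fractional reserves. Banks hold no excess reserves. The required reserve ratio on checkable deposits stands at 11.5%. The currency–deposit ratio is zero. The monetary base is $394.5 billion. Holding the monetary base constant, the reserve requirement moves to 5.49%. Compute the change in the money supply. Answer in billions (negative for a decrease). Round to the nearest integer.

$3755 billion

Initially m₁ = 1 / (0.115) ≈ 8.6957, so M₁ = 8.6957 × 394.5 ≈ 3430.4537 billion.
After the change m₂ = 1 / (0.0549) ≈ 18.2149, so M₂ = 18.2149 × 394.5 ≈ 7185.778 billion.
ΔM = M₂ − M₁ = 7185.778 − 3430.4537 = 3755.3243 billion.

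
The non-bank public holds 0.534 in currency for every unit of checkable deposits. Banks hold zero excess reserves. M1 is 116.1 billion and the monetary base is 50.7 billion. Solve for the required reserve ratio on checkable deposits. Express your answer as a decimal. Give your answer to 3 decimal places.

0.136

Using m = M/MB = 116.1/50.7 ≈ 2.289941. Since m = (1 + c)/(c + rr + e), the denominator satisfies c + rr + e = (1 + c)/m = (1 + 0.534) / 2.289941 ≈ 0.669886.
With c = 0.534 and e = 0, the required reserve ratio on checkable deposits is 0.669886 − 0.534 − 0 = 0.135886.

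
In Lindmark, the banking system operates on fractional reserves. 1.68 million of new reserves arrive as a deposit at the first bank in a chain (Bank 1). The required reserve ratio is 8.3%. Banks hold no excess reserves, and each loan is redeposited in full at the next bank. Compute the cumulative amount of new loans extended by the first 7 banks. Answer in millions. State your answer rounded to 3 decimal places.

8.441 million

Bank i lends (1 − rr)^i of the original deposit: Bank 1 lends 1.68·0.9170 ≈ 1.5406, Bank 2 lends 1.68·0.9170² ≈ 1.4127, and so on.
Summing a geometric series: total = 1.68·[0.9170·(1 − 0.9170^7) / (1 − 0.9170)] ≈ 8.4408 million.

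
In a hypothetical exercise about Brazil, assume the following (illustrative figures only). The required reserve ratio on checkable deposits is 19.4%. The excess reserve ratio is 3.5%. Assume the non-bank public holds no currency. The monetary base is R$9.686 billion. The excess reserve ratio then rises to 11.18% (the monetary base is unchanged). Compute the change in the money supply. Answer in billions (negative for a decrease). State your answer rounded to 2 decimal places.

-10.62 billion

Initially m₁ = 1 / (0.194 + 0.035) ≈ 4.3668, so M₁ = 4.3668 × 9.686 ≈ 42.2968 billion.
After the change m₂ = 1 / (0.194 + 0.1118) ≈ 3.2701, so M₂ = 3.2701 × 9.686 ≈ 31.6742 billion.
ΔM = M₂ − M₁ = 31.6742 − 42.2968 = -10.6226 billion.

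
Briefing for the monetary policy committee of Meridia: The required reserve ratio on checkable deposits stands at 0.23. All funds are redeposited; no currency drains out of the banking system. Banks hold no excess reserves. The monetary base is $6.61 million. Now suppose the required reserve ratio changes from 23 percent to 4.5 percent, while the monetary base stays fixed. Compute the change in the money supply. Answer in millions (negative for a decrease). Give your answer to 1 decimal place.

$118.1 million

Initially m₁ = 1 / (0.23) ≈ 4.3478, so M₁ = 4.3478 × 6.61 ≈ 28.739 million.
After the change m₂ = 1 / (0.045) ≈ 22.2222, so M₂ = 22.2222 × 6.61 ≈ 146.8887 million.
ΔM = M₂ − M₁ = 146.8887 − 28.739 = 118.1497 million.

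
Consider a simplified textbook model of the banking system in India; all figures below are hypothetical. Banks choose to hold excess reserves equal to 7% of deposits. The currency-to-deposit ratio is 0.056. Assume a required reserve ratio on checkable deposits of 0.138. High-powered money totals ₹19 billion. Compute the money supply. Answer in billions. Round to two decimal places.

The money multiplier is m = (1 + c) / (rr + e + c) = (1 + 0.056) / (0.138 + 0.07 + 0.056) = 4.
So M = m × MB = 4 × 19 = 76 billion.

₹76.00 billion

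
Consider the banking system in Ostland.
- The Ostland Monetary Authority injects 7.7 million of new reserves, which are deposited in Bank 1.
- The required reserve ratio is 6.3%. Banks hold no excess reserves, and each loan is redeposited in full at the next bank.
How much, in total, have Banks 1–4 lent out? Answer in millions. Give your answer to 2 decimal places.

Bank i lends (1 − rr)^i of the original deposit: Bank 1 lends 7.7·0.9370 = 7.2149, Bank 2 lends 7.7·0.9370² ≈ 6.7604, and so on.
Summing a geometric series: total = 7.7·[0.9370·(1 − 0.9370^4) / (1 − 0.9370)] ≈ 26.2451 million.

26.25 million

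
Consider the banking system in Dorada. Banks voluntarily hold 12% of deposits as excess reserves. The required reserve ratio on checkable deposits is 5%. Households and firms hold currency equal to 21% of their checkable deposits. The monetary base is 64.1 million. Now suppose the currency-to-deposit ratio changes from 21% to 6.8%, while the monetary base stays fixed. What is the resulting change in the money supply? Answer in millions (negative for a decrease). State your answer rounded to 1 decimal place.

Initially m₁ = (1 + 0.21) / (0.05 + 0.12 + 0.21) ≈ 3.1842, so M₁ = 3.1842 × 64.1 ≈ 204.1072 million.
After the change m₂ = (1 + 0.068) / (0.05 + 0.12 + 0.068) ≈ 4.4874, so M₂ = 4.4874 × 64.1 ≈ 287.6423 million.
ΔM = M₂ − M₁ = 287.6423 − 204.1072 = 83.5351 million.

83.5 million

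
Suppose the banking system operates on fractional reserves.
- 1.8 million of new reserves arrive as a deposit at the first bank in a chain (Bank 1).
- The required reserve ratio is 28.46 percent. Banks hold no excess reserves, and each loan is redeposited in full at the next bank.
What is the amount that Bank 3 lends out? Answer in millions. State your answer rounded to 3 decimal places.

Each bank lends a fraction (1 − rr) = 0.7154 of the deposit it receives, so Bank 3 receives 1.8·0.7154^2 and lends 1.8·0.7154^3 ≈ 0.6591 million.

0.659 million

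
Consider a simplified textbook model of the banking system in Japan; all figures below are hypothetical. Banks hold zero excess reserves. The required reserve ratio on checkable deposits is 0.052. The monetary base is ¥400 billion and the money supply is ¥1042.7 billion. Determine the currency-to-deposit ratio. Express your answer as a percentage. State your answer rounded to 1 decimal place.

Using m = M/MB = 1042.7/400 = 2.606750. From m = (1 + c)/(c + rr + e), rearranging gives 1 + c = m·(c + rr + e), so c·(1 − m) = m·(rr + e) − 1.
Hence c = [m·(rr + e) − 1]/(1 − m) = [2.606750 × (0.052 + 0) − 1] / (1 − 2.606750) ≈ 0.538011.

53.8%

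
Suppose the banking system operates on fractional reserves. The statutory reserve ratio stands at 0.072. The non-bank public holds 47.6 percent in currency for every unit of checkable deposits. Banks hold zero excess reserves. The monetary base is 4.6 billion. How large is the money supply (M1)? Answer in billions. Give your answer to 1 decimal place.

12.4 billion

The money multiplier is m = (1 + c) / (rr + c) = (1 + 0.476) / (0.072 + 0.476) ≈ 2.6934.
So M = m × MB = 2.6934 × 4.6 ≈ 12.3896 billion.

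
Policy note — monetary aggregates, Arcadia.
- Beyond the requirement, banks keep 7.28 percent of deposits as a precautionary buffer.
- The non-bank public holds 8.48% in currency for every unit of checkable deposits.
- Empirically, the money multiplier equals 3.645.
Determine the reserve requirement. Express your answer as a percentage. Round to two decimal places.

14.00%

Using m = 3.645. Since m = (1 + c)/(c + rr + e), the denominator satisfies c + rr + e = (1 + c)/m = (1 + 0.0848) / 3.645 ≈ 0.297613.
With c = 0.0848 and e = 0.0728, the reserve requirement is 0.297613 − 0.0848 − 0.0728 = 0.140013.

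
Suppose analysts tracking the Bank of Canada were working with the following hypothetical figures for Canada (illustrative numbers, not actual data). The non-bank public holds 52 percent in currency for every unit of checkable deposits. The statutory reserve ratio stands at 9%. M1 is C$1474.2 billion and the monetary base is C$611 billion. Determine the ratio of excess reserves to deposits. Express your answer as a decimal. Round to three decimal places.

Using m = M/MB = 1474.2/611 ≈ 2.412766. Since m = (1 + c)/(c + rr + e), the denominator satisfies c + rr + e = (1 + c)/m = (1 + 0.52) / 2.412766 ≈ 0.629982.
With c = 0.52 and rr = 0.09, the ratio of excess reserves to deposits is 0.629982 − 0.52 − 0.09 = 0.019982.

0.020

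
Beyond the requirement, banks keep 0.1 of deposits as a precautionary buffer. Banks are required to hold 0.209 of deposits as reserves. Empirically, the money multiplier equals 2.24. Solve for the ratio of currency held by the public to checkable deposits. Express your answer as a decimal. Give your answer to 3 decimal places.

0.248

Using m = 2.24. From m = (1 + c)/(c + rr + e), rearranging gives 1 + c = m·(c + rr + e), so c·(1 − m) = m·(rr + e) − 1.
Hence c = [m·(rr + e) − 1]/(1 − m) = [2.24 × (0.209 + 0.1) − 1] / (1 − 2.24) ≈ 0.248258.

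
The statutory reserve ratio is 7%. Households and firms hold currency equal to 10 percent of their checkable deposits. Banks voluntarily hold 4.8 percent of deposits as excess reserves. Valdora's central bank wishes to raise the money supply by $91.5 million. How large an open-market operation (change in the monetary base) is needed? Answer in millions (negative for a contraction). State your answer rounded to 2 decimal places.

$18.13 million

The money multiplier is m = (1 + c) / (rr + e + c) = (1 + 0.1) / (0.07 + 0.048 + 0.1) ≈ 5.04587.
ΔMB = ΔM / m = (+91.5) / 5.04587 ≈ 18.1336 million.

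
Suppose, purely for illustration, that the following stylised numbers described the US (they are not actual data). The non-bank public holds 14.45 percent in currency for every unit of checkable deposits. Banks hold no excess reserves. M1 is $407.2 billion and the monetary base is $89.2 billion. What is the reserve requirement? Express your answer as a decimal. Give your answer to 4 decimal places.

Using m = M/MB = 407.2/89.2 ≈ 4.565022. Since m = (1 + c)/(c + rr + e), the denominator satisfies c + rr + e = (1 + c)/m = (1 + 0.1445) / 4.565022 ≈ 0.250711.
With c = 0.1445 and e = 0, the reserve requirement is 0.250711 − 0.1445 − 0 = 0.106211.

0.1062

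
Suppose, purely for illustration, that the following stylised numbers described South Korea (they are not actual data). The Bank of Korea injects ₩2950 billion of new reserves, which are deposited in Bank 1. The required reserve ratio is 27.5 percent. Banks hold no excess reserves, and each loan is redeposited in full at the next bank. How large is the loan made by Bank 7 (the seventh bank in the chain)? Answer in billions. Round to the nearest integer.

₩311 billion

Each bank lends a fraction (1 − rr) = 0.7250 of the deposit it receives, so Bank 7 receives 2950·0.7250^6 and lends 2950·0.7250^7 ≈ 310.5904 billion.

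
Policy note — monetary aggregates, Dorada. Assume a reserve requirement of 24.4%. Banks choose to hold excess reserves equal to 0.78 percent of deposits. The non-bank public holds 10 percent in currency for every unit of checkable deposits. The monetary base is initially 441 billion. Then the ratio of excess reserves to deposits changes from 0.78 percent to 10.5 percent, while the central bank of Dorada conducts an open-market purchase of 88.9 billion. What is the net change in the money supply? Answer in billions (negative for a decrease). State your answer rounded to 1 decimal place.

Before: m₁ = (1 + 0.1) / (0.244 + 0.0078 + 0.1) ≈ 3.12678, MB₁ = 441, so M₁ = 3.12678 × 441 ≈ 1378.91 billion.
After: m₂ = (1 + 0.1) / (0.244 + 0.105 + 0.1) ≈ 2.44989, MB₂ = 441 + 88.9 = 529.9, so M₂ = 2.44989 × 529.9 ≈ 1298.1967 billion.
ΔM = M₂ − M₁ = 1298.1967 − 1378.91 = -80.7133 billion.

-80.7 billion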